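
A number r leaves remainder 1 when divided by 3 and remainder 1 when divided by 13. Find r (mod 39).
M = 3 × 13 = 39. M₁ = 13, y₁ ≡ 1 (mod 3). M₂ = 3, y₂ ≡ 9 (mod 13). r = 1×13×1 + 1×3×9 ≡ 1 (mod 39)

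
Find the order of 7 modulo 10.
Powers of 7 mod 10: 7^1≡7, 7^2≡9, 7^3≡3, 7^4≡1. So the order of 7 is 4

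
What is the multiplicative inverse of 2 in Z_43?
Since 43 is prime, by Fermat 2^(-1) ≡ 2^{41} ≡ 22 (mod 43). Verify: 2 × 22 = 44 ≡ 1 (mod 43)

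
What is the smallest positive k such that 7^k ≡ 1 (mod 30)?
Powers of 7 mod 30: 7^1≡7, 7^2≡19, 7^3≡13, 7^4≡1. Order = 4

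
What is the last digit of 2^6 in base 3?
Using Fermat: 2^{2} ≡ 1 mod 3. 6 ≡ 0 mod 2. So 2^{6} ≡ 2^{0} ≡ 1 mod 3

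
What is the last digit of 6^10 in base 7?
Using Fermat: 6^{6} ≡ 1 mod 7. 10 ≡ 4 mod 6. So 6^{10} ≡ 6^{4} ≡ 1 mod 7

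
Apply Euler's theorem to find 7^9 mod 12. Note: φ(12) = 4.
By Euler: 7^{4} ≡ 1 mod 12 since gcd(7, 12) = 1. 9 = 2×4 + 1. So 7^{9} ≡ 7^{1} ≡ 7 mod 12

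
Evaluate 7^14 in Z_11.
Using Fermat: 7^{10} ≡ 1 mod 11. 14 ≡ 4 mod 10. So 7^{14} ≡ 7^{4} ≡ 3 mod 11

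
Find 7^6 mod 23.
By repeated squaring mod 23: 7^{1}≡7, 7^{2}≡3, 7^{4}≡9. Then 7^{6} = 7^{4+2} ≡ 9 × 3 ≡ 4 mod 23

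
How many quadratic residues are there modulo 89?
Exactly half the non-zero residues mod a prime are QRs: (89-1)/2 = 44.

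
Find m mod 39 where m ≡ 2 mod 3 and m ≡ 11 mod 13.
M = 3 × 13 = 39. M₁ = 13, y₁ ≡ 1 mod 3. M₂ = 3, y₂ ≡ 9 mod 13. m = 2×13×1 + 11×3×9 ≡ 11 mod 39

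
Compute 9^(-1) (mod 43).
Since 43 is prime, by Fermat 9^(-1) ≡ 9^{41} ≡ 24 (mod 43). Verify: 9 × 24 = 216 ≡ 1 (mod 43)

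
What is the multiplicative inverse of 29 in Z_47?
Since 47 is prime, by Fermat 29^(-1) ≡ 29^{45} ≡ 13 mod 47. Verify: 29 × 13 = 377 ≡ 1 mod 47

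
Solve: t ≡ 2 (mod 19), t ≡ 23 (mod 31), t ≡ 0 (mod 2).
M = 19 × 31 × 2 = 1178. M₁ = 62, y₁ ≡ 4 (mod 19). M₂ = 38, y₂ ≡ 9 (mod 31). M₃ = 589, y₃ ≡ 1 (mod 2). t = 2×62×4 + 23×38×9 + 0×589×1 ≡ 116 (mod 1178)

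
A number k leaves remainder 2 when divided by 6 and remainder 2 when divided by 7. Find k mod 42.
M = 6 × 7 = 42. M₁ = 7, y₁ ≡ 1 mod 6. M₂ = 6, y₂ ≡ 6 mod 7. k = 2×7×1 + 2×6×6 ≡ 2 mod 42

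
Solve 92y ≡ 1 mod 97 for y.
Since 97 is prime, by Fermat 92^(-1) ≡ 92^{95} ≡ 58 mod 97. Verify: 92 × 58 = 5336 ≡ 1 mod 97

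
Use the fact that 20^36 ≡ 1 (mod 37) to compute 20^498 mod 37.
By Fermat: 20^{36} ≡ 1 (mod 37). 498 ≡ 30 (mod 36). So 20^{498} ≡ 20^{30} ≡ 11 (mod 37)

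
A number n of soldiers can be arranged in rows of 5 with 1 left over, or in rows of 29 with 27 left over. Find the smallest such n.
M = 5 × 29 = 145. M₁ = 29, y₁ ≡ 4 mod 5. M₂ = 5, y₂ ≡ 6 mod 29. n = 1×29×4 + 27×5×6 ≡ 56 mod 145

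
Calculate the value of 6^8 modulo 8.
By repeated squaring mod 8: 6^{1}≡6, 6^{2}≡4, 6^{4}≡0, 6^{8}≡0. So 6^{8} ≡ 0 mod 8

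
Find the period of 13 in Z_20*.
Powers of 13 mod 20: 13^1≡13, 13^2≡9, 13^3≡17, 13^4≡1. Order = 4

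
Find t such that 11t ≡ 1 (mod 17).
Since 17 is prime, by Fermat 11^(-1) ≡ 11^{15} ≡ 14 (mod 17). Verify: 11 × 14 = 154 ≡ 1 (mod 17)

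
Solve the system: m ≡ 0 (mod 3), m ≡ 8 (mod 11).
M = 3 × 11 = 33. M₁ = 11, y₁ ≡ 2 (mod 3). M₂ = 3, y₂ ≡ 4 (mod 11). m = 0×11×2 + 8×3×4 ≡ 30 (mod 33)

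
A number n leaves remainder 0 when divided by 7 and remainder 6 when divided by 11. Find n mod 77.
M = 7 × 11 = 77. M₁ = 11, y₁ ≡ 2 mod 7. M₂ = 7, y₂ ≡ 8 mod 11. n = 0×11×2 + 6×7×8 ≡ 28 mod 77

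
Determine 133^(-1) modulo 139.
Since 139 is prime, by Fermat 133^(-1) ≡ 133^{137} ≡ 23 (mod 139). Verify: 133 × 23 = 3059 ≡ 1 (mod 139)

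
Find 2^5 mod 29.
By repeated squaring mod 29: 2^{1}≡2, 2^{2}≡4, 2^{4}≡16. Then 2^{5} = 2^{4+1} ≡ 16 × 2 ≡ 3 mod 29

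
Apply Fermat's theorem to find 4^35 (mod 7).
By Fermat: 4^{6} ≡ 1 (mod 7). 35 = 5×6 + 5. So 4^{35} ≡ 4^{5} ≡ 2 (mod 7)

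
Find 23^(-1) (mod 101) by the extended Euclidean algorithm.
Extended GCD: 23(22) + 101(-5) = 1. So 23^(-1) ≡ 22 (mod 101). Verify: 23 × 22 = 506 ≡ 1 (mod 101)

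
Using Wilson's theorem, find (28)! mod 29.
By Wilson's theorem, (28)! ≡ -1 ≡ 28 (mod 29)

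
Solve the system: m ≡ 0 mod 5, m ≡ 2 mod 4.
M = 5 × 4 = 20. M₁ = 4, y₁ ≡ 4 mod 5. M₂ = 5, y₂ ≡ 1 mod 4. m = 0×4×4 + 2×5×1 ≡ 10 mod 20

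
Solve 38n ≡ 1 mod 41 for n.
Since 41 is prime, by Fermat 38^(-1) ≡ 38^{39} ≡ 27 mod 41. Verify: 38 × 27 = 1026 ≡ 1 mod 41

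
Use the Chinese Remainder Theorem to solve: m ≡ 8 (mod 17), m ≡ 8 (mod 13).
M = 17 × 13 = 221. M₁ = 13, y₁ ≡ 4 (mod 17). M₂ = 17, y₂ ≡ 10 (mod 13). m = 8×13×4 + 8×17×10 ≡ 8 (mod 221)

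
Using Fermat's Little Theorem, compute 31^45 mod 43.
By Fermat: 31^{42} ≡ 1 mod 43. So 31^{45} = 31^{42} · 31^{3} ≡ 31^{3} ≡ 35 mod 43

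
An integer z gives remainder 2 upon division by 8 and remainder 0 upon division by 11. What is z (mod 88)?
M = 8 × 11 = 88. M₁ = 11, y₁ ≡ 3 (mod 8). M₂ = 8, y₂ ≡ 7 (mod 11). z = 2×11×3 + 0×8×7 ≡ 66 (mod 88)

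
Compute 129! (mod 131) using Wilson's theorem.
(130)! = (129)! × (130) ≡ -1 (mod 131). So (129)! ≡ -1 × (130)^(-1) ≡ (-1)×(-1) = 1 (mod 131)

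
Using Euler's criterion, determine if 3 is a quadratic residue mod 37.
By Euler's criterion: 3^{18} ≡ 1 (mod 37). Since this equals 1, 3 is a QR.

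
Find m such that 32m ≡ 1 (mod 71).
Since 71 is prime, by Fermat 32^(-1) ≡ 32^{69} ≡ 20 (mod 71). Verify: 32 × 20 = 640 ≡ 1 (mod 71)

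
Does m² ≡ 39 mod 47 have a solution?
By Euler's criterion: 39^{23} ≡ 46 mod 47. Since this equals -1 (≡ 46), 39 is not a QR.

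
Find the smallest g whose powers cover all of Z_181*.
g = 2. Powers: [2, 4, 8, 16, 32, 64, 128, ...] generates all 180 non-zero residues.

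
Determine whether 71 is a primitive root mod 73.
71^{18} ≡ 1 (mod 73) and 18 < 72, so ord_73(71) = 18 ≠ 72 and 71 is not a primitive root.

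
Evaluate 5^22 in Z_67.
By repeated squaring mod 67: 5^{1}≡5, 5^{2}≡25, 5^{4}≡22, 5^{8}≡15, 5^{16}≡24. Then 5^{22} = 5^{16+4+2} ≡ 24 × 22 × 25 ≡ 1 mod 67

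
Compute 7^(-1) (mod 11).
Since 11 is prime, by Fermat 7^(-1) ≡ 7^{9} ≡ 8 (mod 11). Verify: 7 × 8 = 56 ≡ 1 (mod 11)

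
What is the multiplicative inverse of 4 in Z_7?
Since 7 is prime, by Fermat 4^(-1) ≡ 4^{5} ≡ 2 (mod 7). Verify: 4 × 2 = 8 ≡ 1 (mod 7)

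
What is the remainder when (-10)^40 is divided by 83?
By repeated squaring (mod 83): (-10)^{1}≡73, (-10)^{2}≡17, (-10)^{4}≡40, (-10)^{8}≡23, (-10)^{16}≡31, (-10)^{32}≡48. Then (-10)^{40} = (-10)^{32+8} ≡ 48 × 23 ≡ 25 (mod 83)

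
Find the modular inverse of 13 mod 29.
Since 29 is prime, by Fermat 13^(-1) ≡ 13^{27} ≡ 9 mod 29. Verify: 13 × 9 = 117 ≡ 1 mod 29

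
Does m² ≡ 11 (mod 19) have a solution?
By Euler's criterion: 11^{9} ≡ 1 (mod 19). Since this equals 1, 11 is a QR.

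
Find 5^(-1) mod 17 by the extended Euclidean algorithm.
Extended GCD: 5(7) + 17(-2) = 1. So 5^(-1) ≡ 7 mod 17. Verify: 5 × 7 = 35 ≡ 1 mod 17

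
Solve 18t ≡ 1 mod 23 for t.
Since 23 is prime, by Fermat 18^(-1) ≡ 18^{21} ≡ 9 mod 23. Verify: 18 × 9 = 162 ≡ 1 mod 23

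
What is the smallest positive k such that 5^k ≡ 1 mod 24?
Powers of 5 mod 24: 5^1≡5, 5^2≡1. So the order of 5 is 2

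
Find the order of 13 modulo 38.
Powers of 13 mod 38: 13^1≡13, 13^2≡17, 13^3≡31, 13^4≡23, 13^5≡33, 13^6≡11, 13^7≡29, 13^8≡35, 13^9≡37, 13^10≡25, 13^11≡21, 13^12≡7, 13^13≡15, 13^14≡5, 13^15≡27, 13^16≡9, 13^17≡3, 13^18≡1. So the order of 13 is 18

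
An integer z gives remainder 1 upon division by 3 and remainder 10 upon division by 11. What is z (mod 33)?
M = 3 × 11 = 33. M₁ = 11, y₁ ≡ 2 (mod 3). M₂ = 3, y₂ ≡ 4 (mod 11). z = 1×11×2 + 10×3×4 ≡ 10 (mod 33)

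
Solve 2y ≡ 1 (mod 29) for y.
Since 29 is prime, by Fermat 2^(-1) ≡ 2^{27} ≡ 15 (mod 29). Verify: 2 × 15 = 30 ≡ 1 (mod 29)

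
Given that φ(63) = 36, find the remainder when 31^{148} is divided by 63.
By Euler: 31^{36} ≡ 1 (mod 63) since gcd(31, 63) = 1. 148 = 4×36 + 4. So 31^{148} ≡ 31^{4} ≡ 4 (mod 63)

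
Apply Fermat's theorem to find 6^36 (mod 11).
By Fermat: 6^{10} ≡ 1 (mod 11). 36 = 3×10 + 6. So 6^{36} ≡ 6^{6} ≡ 5 (mod 11)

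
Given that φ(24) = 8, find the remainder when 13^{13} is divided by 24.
By Euler: 13^{8} ≡ 1 (mod 24) since gcd(13, 24) = 1. 13 = 1×8 + 5. So 13^{13} ≡ 13^{5} ≡ 13 (mod 24)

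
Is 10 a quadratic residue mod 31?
By Euler's criterion: 10^{15} ≡ 1 (mod 31). Since this equals 1, 10 is a QR.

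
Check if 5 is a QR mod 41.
By Euler's criterion: 5^{20} ≡ 1 mod 41. Since this equals 1, 5 is a QR.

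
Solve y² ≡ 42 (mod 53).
The square roots of 42 mod 53 are 28 and 25. Verify: 28² = 784 ≡ 42 (mod 53)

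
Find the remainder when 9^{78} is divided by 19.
By Fermat: 9^{18} ≡ 1 (mod 19). 78 = 4×18 + 6. So 9^{78} ≡ 9^{6} ≡ 11 (mod 19)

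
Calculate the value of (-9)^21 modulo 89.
By repeated squaring mod 89: (-9)^{1}≡80, (-9)^{2}≡81, (-9)^{4}≡64, (-9)^{8}≡2, (-9)^{16}≡4. Then (-9)^{21} = (-9)^{16+4+1} ≡ 4 × 64 × 80 ≡ 10 mod 89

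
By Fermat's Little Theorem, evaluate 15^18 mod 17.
By Fermat: 15^{16} ≡ 1 mod 17. So 15^{18} = 15^{16} · 15^{2} ≡ 15^{2} ≡ 4 mod 17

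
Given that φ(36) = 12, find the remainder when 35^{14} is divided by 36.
By Euler: 35^{12} ≡ 1 mod 36 since gcd(35, 36) = 1. 14 = 1×12 + 2. So 35^{14} ≡ 35^{2} ≡ 1 mod 36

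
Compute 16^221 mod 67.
Using Fermat: 16^{66} ≡ 1 mod 67. 221 ≡ 23 mod 66. So 16^{221} ≡ 16^{23} ≡ 56 mod 67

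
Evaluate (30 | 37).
(30/37) = 30^{18} mod 37 = 1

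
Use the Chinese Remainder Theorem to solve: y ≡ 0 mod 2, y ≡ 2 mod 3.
M = 2 × 3 = 6. M₁ = 3, y₁ ≡ 1 mod 2. M₂ = 2, y₂ ≡ 2 mod 3. y = 0×3×1 + 2×2×2 ≡ 2 mod 6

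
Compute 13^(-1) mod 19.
Since 19 is prime, by Fermat 13^(-1) ≡ 13^{17} ≡ 3 mod 19. Verify: 13 × 3 = 39 ≡ 1 mod 19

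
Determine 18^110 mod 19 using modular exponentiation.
Using Fermat: 18^{18} ≡ 1 (mod 19). 110 ≡ 2 (mod 18). So 18^{110} ≡ 18^{2} ≡ 1 (mod 19)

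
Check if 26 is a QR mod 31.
By Euler's criterion: 26^{15} ≡ 30 (mod 31). Since this equals -1 (≡ 30), 26 is not a QR.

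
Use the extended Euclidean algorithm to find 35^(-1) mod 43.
Extended GCD: 35(16) + 43(-13) = 1. So 35^(-1) ≡ 16 mod 43. Verify: 35 × 16 = 560 ≡ 1 mod 43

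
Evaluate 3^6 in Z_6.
By repeated squaring mod 6: 3^{1}≡3, 3^{2}≡3, 3^{4}≡3. Then 3^{6} = 3^{4+2} ≡ 3 × 3 ≡ 3 mod 6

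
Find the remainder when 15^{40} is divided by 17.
By Fermat: 15^{16} ≡ 1 mod 17. 40 = 2×16 + 8. So 15^{40} ≡ 15^{8} ≡ 1 mod 17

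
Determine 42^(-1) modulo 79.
Since 79 is prime, by Fermat 42^(-1) ≡ 42^{77} ≡ 32 (mod 79). Verify: 42 × 32 = 1344 ≡ 1 (mod 79)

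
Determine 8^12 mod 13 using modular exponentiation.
Using Fermat: 8^{12} ≡ 1 mod 13. 12 ≡ 0 mod 12. So 8^{12} ≡ 8^{0} ≡ 1 mod 13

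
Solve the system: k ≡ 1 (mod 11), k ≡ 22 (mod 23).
M = 11 × 23 = 253. M₁ = 23, y₁ ≡ 1 (mod 11). M₂ = 11, y₂ ≡ 21 (mod 23). k = 1×23×1 + 22×11×21 ≡ 45 (mod 253)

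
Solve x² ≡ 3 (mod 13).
The square roots of 3 mod 13 are 9 and 4. Verify: 9² = 81 ≡ 3 (mod 13)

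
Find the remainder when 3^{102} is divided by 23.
By Fermat: 3^{22} ≡ 1 mod 23. 102 = 4×22 + 14. So 3^{102} ≡ 3^{14} ≡ 4 mod 23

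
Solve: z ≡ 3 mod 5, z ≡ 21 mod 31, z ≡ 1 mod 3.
M = 5 × 31 × 3 = 465. M₁ = 93, y₁ ≡ 2 mod 5. M₂ = 15, y₂ ≡ 29 mod 31. M₃ = 155, y₃ ≡ 2 mod 3. z = 3×93×2 + 21×15×29 + 1×155×2 ≡ 238 mod 465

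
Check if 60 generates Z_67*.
60^{33} ≡ 1 (mod 67) and 33 < 66, so ord_67(60) = 33 ≠ 66 and 60 is not a primitive root.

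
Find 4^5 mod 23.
By repeated squaring mod 23: 4^{1}≡4, 4^{2}≡16, 4^{4}≡3. Then 4^{5} = 4^{4+1} ≡ 3 × 4 ≡ 12 mod 23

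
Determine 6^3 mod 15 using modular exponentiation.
6^{3} = 216 ≡ 6 (mod 15)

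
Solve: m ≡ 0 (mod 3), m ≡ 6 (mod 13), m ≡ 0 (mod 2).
M = 3 × 13 × 2 = 78. M₁ = 26, y₁ ≡ 2 (mod 3). M₂ = 6, y₂ ≡ 11 (mod 13). M₃ = 39, y₃ ≡ 1 (mod 2). m = 0×26×2 + 6×6×11 + 0×39×1 ≡ 6 (mod 78)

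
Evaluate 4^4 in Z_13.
4^{4} = 256 ≡ 9 (mod 13)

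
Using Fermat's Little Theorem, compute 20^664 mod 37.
By Fermat: 20^{36} ≡ 1 (mod 37). 664 ≡ 16 (mod 36). So 20^{664} ≡ 20^{16} ≡ 16 (mod 37)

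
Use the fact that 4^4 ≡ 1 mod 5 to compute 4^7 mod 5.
By Fermat: 4^{4} ≡ 1 mod 5. So 4^{7} = 4^{4} · 4^{3} ≡ 4^{3} ≡ 4 mod 5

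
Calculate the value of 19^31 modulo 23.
Using Fermat: 19^{22} ≡ 1 (mod 23). 31 ≡ 9 (mod 22). So 19^{31} ≡ 19^{9} ≡ 10 (mod 23)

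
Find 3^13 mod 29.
By repeated squaring mod 29: 3^{1}≡3, 3^{2}≡9, 3^{4}≡23, 3^{8}≡7. Then 3^{13} = 3^{8+4+1} ≡ 7 × 23 × 3 ≡ 19 mod 29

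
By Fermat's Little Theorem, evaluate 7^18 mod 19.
By Fermat's Little Theorem, 7^{18} ≡ 1 mod 19 since 19 is prime and gcd(7, 19) = 1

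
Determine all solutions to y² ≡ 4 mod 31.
The square roots of 4 mod 31 are 2 and 29. Verify: 2² = 4 ≡ 4 mod 31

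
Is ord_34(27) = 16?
Powers of 27 mod 34: 27^1≡27, 27^2≡15, 27^3≡31, 27^4≡21, 27^5≡23, 27^6≡9, 27^7≡5, 27^8≡33, 27^9≡7, 27^10≡19, 27^11≡3, 27^12≡13, 27^13≡11, 27^14≡25, 27^15≡29, 27^16≡1. First k with 27^k≡1 is k=16. Yes, ord_34(27) = 16.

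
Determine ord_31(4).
Powers of 4 mod 31: 4^1≡4, 4^2≡16, 4^3≡2, 4^4≡8, 4^5≡1. ord_31(4) = 5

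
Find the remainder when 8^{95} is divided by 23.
By Fermat: 8^{22} ≡ 1 mod 23. 95 = 4×22 + 7. So 8^{95} ≡ 8^{7} ≡ 12 mod 23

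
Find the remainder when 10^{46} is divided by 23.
By Fermat: 10^{22} ≡ 1 mod 23. 46 = 2×22 + 2. So 10^{46} ≡ 10^{2} ≡ 8 mod 23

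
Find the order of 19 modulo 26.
Powers of 19 mod 26: 19^1≡19, 19^2≡23, 19^3≡21, 19^4≡9, 19^5≡15, 19^6≡25, 19^7≡7, 19^8≡3, 19^9≡5, 19^10≡17, 19^11≡11, 19^12≡1. Order = 12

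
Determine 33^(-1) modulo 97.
Since 97 is prime, by Fermat 33^(-1) ≡ 33^{95} ≡ 50 (mod 97). Verify: 33 × 50 = 1650 ≡ 1 (mod 97)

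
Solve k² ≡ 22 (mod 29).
The square roots of 22 mod 29 are 15 and 14. Verify: 15² = 225 ≡ 22 (mod 29)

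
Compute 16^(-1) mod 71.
Since 71 is prime, by Fermat 16^(-1) ≡ 16^{69} ≡ 40 mod 71. Verify: 16 × 40 = 640 ≡ 1 mod 71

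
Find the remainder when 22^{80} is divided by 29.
By Fermat: 22^{28} ≡ 1 mod 29. 80 = 2×28 + 24. So 22^{80} ≡ 22^{24} ≡ 24 mod 29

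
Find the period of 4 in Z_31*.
Powers of 4 mod 31: 4^1≡4, 4^2≡16, 4^3≡2, 4^4≡8, 4^5≡1. So the order of 4 is 5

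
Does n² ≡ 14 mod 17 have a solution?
By Euler's criterion: 14^{8} ≡ 16 mod 17. Since this equals -1 (≡ 16), 14 is not a QR.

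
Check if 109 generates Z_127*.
ord_127(109) divides 126. For each prime q|126: 109^{63}≡126, 109^{42}≡19, 109^{18}≡2, none ≡ 1. So 109 has order 126 and is a primitive root mod 127.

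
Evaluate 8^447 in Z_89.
Using Fermat: 8^{88} ≡ 1 (mod 89). 447 ≡ 7 (mod 88). So 8^{447} ≡ 8^{7} ≡ 45 (mod 89)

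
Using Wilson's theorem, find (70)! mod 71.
By Wilson's theorem, (70)! ≡ -1 ≡ 70 mod 71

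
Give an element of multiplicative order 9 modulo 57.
4 has order 9 mod 57 since 4^{9} ≡ 1 mod 57 and no smaller power works.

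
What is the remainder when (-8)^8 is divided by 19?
By repeated squaring (mod 19): (-8)^{1}≡11, (-8)^{2}≡7, (-8)^{4}≡11, (-8)^{8}≡7. So (-8)^{8} ≡ 7 (mod 19)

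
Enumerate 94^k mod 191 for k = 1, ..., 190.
94^1, 94^2, ..., 94^{190} mod 191: [94, 50, 116, 17, 70, 86, 62, 98, 44, 125, 99, 138, 175, 24, 155, 54, 110, 26, 152, 154, 151, 60, 101, 135, 84, 65, 189, 3, 91, 150, 157, 51, 19, 67, 186, 103, 132, 184, 106, 32, 143, 72, 83, 162, 139, 78, 74, 80, 71, 180, 112, 23, 61, 4, 185, 9, 82, 68, 89, 153, 57, 10, 176, 118, 14, 170, 127, 96, 47, 25, 58, 104, 35, 43, 31, 49, 22, 158, 145, 69, 183, 12, 173, 27, 55, 13, 76, 77, 171, 30, 146, 163, 42, 128, 190, 97, 141, 75, 174, 121, 105, 129, 93, 147, 66, 92, 53, 16, 167, 36, 137, 81, 165, 39, 37, 40, 131, 90, 56, 107, 126, 2, 188, 100, 41, 34, 140, 172, 124, 5, 88, 59, 7, 85, 159, 48, 119, 108, 29, 52, 113, 117, 111, 120, 11, 79, 168, 130, 187, 6, 182, 109, 123, 102, 38, 134, 181, 15, 73, 177, 21, 64, 95, 144, 166, 133, 87, 156, 148, 160, 142, 169, 33, 46, 122, 8, 179, 18, 164, 136, 178, 115, 114, 20, 161, 45, 28, 149, 63, 1]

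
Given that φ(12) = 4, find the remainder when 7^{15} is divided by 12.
By Euler: 7^{4} ≡ 1 (mod 12) since gcd(7, 12) = 1. 15 = 3×4 + 3. So 7^{15} ≡ 7^{3} ≡ 7 (mod 12)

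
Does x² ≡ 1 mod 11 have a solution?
By Euler's criterion: 1^{5} ≡ 1 mod 11. Since this equals 1, 1 is a QR.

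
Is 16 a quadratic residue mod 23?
By Euler's criterion: 16^{11} ≡ 1 (mod 23). Since this equals 1, 16 is a QR.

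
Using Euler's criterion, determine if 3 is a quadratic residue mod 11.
By Euler's criterion: 3^{5} ≡ 1 mod 11. Since this equals 1, 3 is a QR.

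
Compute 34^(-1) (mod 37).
Since 37 is prime, by Fermat 34^(-1) ≡ 34^{35} ≡ 12 (mod 37). Verify: 34 × 12 = 408 ≡ 1 (mod 37)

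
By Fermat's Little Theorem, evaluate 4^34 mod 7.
By Fermat: 4^{6} ≡ 1 (mod 7). 34 = 5×6 + 4. So 4^{34} ≡ 4^{4} ≡ 4 (mod 7)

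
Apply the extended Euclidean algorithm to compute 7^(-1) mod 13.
Extended GCD: 7(2) + 13(-1) = 1. So 7^(-1) ≡ 2 (mod 13). Verify: 7 × 2 = 14 ≡ 1 (mod 13)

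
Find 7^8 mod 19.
By repeated squaring mod 19: 7^{1}≡7, 7^{2}≡11, 7^{4}≡7, 7^{8}≡11. So 7^{8} ≡ 11 mod 19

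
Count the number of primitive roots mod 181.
There are φ(181-1) = φ(180) = 48 primitive roots modulo 181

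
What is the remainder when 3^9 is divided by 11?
By repeated squaring mod 11: 3^{1}≡3, 3^{2}≡9, 3^{4}≡4, 3^{8}≡5. Then 3^{9} = 3^{8+1} ≡ 5 × 3 ≡ 4 mod 11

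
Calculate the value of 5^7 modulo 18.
By repeated squaring mod 18: 5^{1}≡5, 5^{2}≡7, 5^{4}≡13. Then 5^{7} = 5^{4+2+1} ≡ 13 × 7 × 5 ≡ 5 mod 18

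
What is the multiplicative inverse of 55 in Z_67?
Since 67 is prime, by Fermat 55^(-1) ≡ 55^{65} ≡ 39 (mod 67). Verify: 55 × 39 = 2145 ≡ 1 (mod 67)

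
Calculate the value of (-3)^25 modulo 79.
By repeated squaring mod 79: (-3)^{1}≡76, (-3)^{2}≡9, (-3)^{4}≡2, (-3)^{8}≡4, (-3)^{16}≡16. Then (-3)^{25} = (-3)^{16+8+1} ≡ 16 × 4 × 76 ≡ 45 mod 79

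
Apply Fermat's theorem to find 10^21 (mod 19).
By Fermat: 10^{18} ≡ 1 (mod 19). So 10^{21} = 10^{18} · 10^{3} ≡ 10^{3} ≡ 12 (mod 19)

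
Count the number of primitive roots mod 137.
A prime p has φ(p-1) primitive roots; here φ(136) = 64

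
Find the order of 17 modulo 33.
Powers of 17 mod 33: 17^1≡17, 17^2≡25, 17^3≡29, 17^4≡31, 17^5≡32, 17^6≡16, 17^7≡8, 17^8≡4, 17^9≡2, 17^10≡1. Order = 10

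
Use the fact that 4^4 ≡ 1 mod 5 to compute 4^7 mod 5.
By Fermat: 4^{4} ≡ 1 mod 5. So 4^{7} = 4^{4} · 4^{3} ≡ 4^{3} ≡ 4 mod 5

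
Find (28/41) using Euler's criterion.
(28/41) = 28^{20} mod 41 = -1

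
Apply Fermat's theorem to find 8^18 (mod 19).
By Fermat's Little Theorem, 8^{18} ≡ 1 (mod 19) since 19 is prime and gcd(8, 19) = 1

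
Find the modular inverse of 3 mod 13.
Since 13 is prime, by Fermat 3^(-1) ≡ 3^{11} ≡ 9 (mod 13). Verify: 3 × 9 = 27 ≡ 1 (mod 13)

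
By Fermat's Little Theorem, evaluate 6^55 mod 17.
By Fermat: 6^{16} ≡ 1 mod 17. 55 = 3×16 + 7. So 6^{55} ≡ 6^{7} ≡ 14 mod 17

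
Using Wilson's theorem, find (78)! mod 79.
By Wilson's theorem, (78)! ≡ -1 ≡ 78 (mod 79)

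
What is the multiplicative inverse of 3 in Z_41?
Since 41 is prime, by Fermat 3^(-1) ≡ 3^{39} ≡ 14 mod 41. Verify: 3 × 14 = 42 ≡ 1 mod 41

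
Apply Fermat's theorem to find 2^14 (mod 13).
By Fermat: 2^{12} ≡ 1 (mod 13). So 2^{14} = 2^{12} · 2^{2} ≡ 2^{2} ≡ 4 (mod 13)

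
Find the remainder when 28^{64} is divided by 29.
By Fermat: 28^{28} ≡ 1 mod 29. 64 = 2×28 + 8. So 28^{64} ≡ 28^{8} ≡ 1 mod 29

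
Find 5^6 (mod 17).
By repeated squaring (mod 17): 5^{1}≡5, 5^{2}≡8, 5^{4}≡13. Then 5^{6} = 5^{4+2} ≡ 13 × 8 ≡ 2 (mod 17)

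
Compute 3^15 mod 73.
By repeated squaring mod 73: 3^{1}≡3, 3^{2}≡9, 3^{4}≡8, 3^{8}≡64. Then 3^{15} = 3^{8+4+2+1} ≡ 64 × 8 × 9 × 3 ≡ 27 mod 73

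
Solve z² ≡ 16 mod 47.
The square roots of 16 mod 47 are 4 and 43. Verify: 4² = 16 ≡ 16 mod 47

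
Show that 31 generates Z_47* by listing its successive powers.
31^1, 31^2, ..., 31^{46} mod 47: [31, 21, 40, 18, 41, 2, 15, 42, 33, 36, 35, 4, 30, 37, 19, 25, 23, 8, 13, 27, 38, 3, 46, 16, 26, 7, 29, 6, 45, 32, 5, 14, 11, 12, 43, 17, 10, 28, 22, 24, 39, 34, 20, 9, 44, 1]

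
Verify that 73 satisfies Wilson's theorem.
(72)! mod 73 = 72. Since this equals -1 (mod 73), Wilson confirms 73 is prime.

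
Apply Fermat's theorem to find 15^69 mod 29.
By Fermat: 15^{28} ≡ 1 mod 29. 69 = 2×28 + 13. So 15^{69} ≡ 15^{13} ≡ 27 mod 29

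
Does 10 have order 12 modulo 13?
10^{6} ≡ 1 mod 13 and 6 < 12, so ord_13(10) = 6 ≠ 12 and 10 is not a primitive root.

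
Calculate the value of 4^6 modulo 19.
By repeated squaring mod 19: 4^{1}≡4, 4^{2}≡16, 4^{4}≡9. Then 4^{6} = 4^{4+2} ≡ 9 × 16 ≡ 11 mod 19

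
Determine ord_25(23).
Powers of 23 mod 25: 23^1≡23, 23^2≡4, 23^3≡17, 23^4≡16, 23^5≡18, 23^6≡14, 23^7≡22, 23^8≡6, 23^9≡13, 23^10≡24, 23^11≡2, 23^12≡21, 23^13≡8, 23^14≡9, 23^15≡7, 23^16≡11, 23^17≡3, 23^18≡19, 23^19≡12, 23^20≡1. ord_25(23) = 20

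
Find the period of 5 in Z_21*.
Powers of 5 mod 21: 5^1≡5, 5^2≡4, 5^3≡20, 5^4≡16, 5^5≡17, 5^6≡1. So the order of 5 is 6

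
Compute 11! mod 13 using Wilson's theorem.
(12)! = (11)! × (12) ≡ -1 mod 13. So (11)! ≡ -1 × (12)^(-1) ≡ (-1)×(-1) = 1 mod 13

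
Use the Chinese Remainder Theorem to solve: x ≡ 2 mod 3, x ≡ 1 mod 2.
M = 3 × 2 = 6. M₁ = 2, y₁ ≡ 2 mod 3. M₂ = 3, y₂ ≡ 1 mod 2. x = 2×2×2 + 1×3×1 ≡ 5 mod 6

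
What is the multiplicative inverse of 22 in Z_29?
Since 29 is prime, by Fermat 22^(-1) ≡ 22^{27} ≡ 4 (mod 29). Verify: 22 × 4 = 88 ≡ 1 (mod 29)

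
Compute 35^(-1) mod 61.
Since 61 is prime, by Fermat 35^(-1) ≡ 35^{59} ≡ 7 mod 61. Verify: 35 × 7 = 245 ≡ 1 mod 61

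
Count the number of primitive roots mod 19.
A prime p has φ(p-1) primitive roots; here φ(18) = 6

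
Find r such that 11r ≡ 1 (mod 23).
Since 23 is prime, by Fermat 11^(-1) ≡ 11^{21} ≡ 21 (mod 23). Verify: 11 × 21 = 231 ≡ 1 (mod 23)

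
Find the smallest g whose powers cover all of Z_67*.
g = 2. Powers: [2, 4, 8, 16, 32, 64, 61, 55, 43, 19, ...] generates all 66 non-zero residues.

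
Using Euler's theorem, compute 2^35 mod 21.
By Euler: 2^{12} ≡ 1 mod 21 since gcd(2, 21) = 1. 35 = 2×12 + 11. So 2^{35} ≡ 2^{11} ≡ 11 mod 21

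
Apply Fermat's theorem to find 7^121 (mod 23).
By Fermat: 7^{22} ≡ 1 (mod 23). 121 = 5×22 + 11. So 7^{121} ≡ 7^{11} ≡ 22 (mod 23)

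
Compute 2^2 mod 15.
2^{2} = 4 ≡ 4 mod 15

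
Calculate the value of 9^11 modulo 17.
By repeated squaring mod 17: 9^{1}≡9, 9^{2}≡13, 9^{4}≡16, 9^{8}≡1. Then 9^{11} = 9^{8+2+1} ≡ 1 × 13 × 9 ≡ 15 mod 17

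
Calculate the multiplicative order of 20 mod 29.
Powers of 20 mod 29: 20^1≡20, 20^2≡23, 20^3≡25, 20^4≡7, 20^5≡24, 20^6≡16, 20^7≡1. So the order of 20 is 7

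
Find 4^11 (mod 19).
By repeated squaring (mod 19): 4^{1}≡4, 4^{2}≡16, 4^{4}≡9, 4^{8}≡5. Then 4^{11} = 4^{8+2+1} ≡ 5 × 16 × 4 ≡ 16 (mod 19)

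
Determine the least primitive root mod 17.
g = 3. For each prime q|16: 3^{8}≡16, none ≡ 1, so ord_17(3) = 16 and 3 is a primitive root.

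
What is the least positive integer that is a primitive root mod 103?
g = 5. For each prime q|102: 5^{51}≡102, 5^{34}≡56, 5^{6}≡72, none ≡ 1, so ord_103(5) = 102 and 5 is a primitive root.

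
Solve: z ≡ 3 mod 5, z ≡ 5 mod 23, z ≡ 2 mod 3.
M = 5 × 23 × 3 = 345. M₁ = 69, y₁ ≡ 4 mod 5. M₂ = 15, y₂ ≡ 20 mod 23. M₃ = 115, y₃ ≡ 1 mod 3. z = 3×69×4 + 5×15×20 + 2×115×1 ≡ 143 mod 345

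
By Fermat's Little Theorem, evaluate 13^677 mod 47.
By Fermat: 13^{46} ≡ 1 mod 47. 677 ≡ 33 mod 46. So 13^{677} ≡ 13^{33} ≡ 45 mod 47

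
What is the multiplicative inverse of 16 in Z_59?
Since 59 is prime, by Fermat 16^(-1) ≡ 16^{57} ≡ 48 (mod 59). Verify: 16 × 48 = 768 ≡ 1 (mod 59)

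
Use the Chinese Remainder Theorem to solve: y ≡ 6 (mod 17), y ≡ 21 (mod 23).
M = 17 × 23 = 391. M₁ = 23, y₁ ≡ 3 (mod 17). M₂ = 17, y₂ ≡ 19 (mod 23). y = 6×23×3 + 21×17×19 ≡ 159 (mod 391)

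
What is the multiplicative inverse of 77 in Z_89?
Since 89 is prime, by Fermat 77^(-1) ≡ 77^{87} ≡ 37 (mod 89). Verify: 77 × 37 = 2849 ≡ 1 (mod 89)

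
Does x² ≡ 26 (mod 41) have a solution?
By Euler's criterion: 26^{20} ≡ 40 (mod 41). Since this equals -1 (≡ 40), 26 is not a QR.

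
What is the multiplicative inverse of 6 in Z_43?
Since 43 is prime, by Fermat 6^(-1) ≡ 6^{41} ≡ 36 mod 43. Verify: 6 × 36 = 216 ≡ 1 mod 43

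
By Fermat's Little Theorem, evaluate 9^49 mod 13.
By Fermat: 9^{12} ≡ 1 mod 13. 49 = 4×12 + 1. So 9^{49} ≡ 9^{1} ≡ 9 mod 13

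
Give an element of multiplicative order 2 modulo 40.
29 has order 2 mod 40 since 29^{2} ≡ 1 mod 40 and no smaller power works.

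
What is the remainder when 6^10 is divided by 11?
Using Fermat: 6^{10} ≡ 1 mod 11. 10 ≡ 0 mod 10. So 6^{10} ≡ 6^{0} ≡ 1 mod 11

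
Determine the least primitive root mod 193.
g = 5. Powers: [5, 25, 125, 46, 37, 185, 153, ...] generates all 192 non-zero residues.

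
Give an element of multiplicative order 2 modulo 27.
26 has order 2 mod 27 since 26^{2} ≡ 1 (mod 27) and no smaller power works.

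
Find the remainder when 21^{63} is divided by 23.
By Fermat: 21^{22} ≡ 1 (mod 23). 63 = 2×22 + 19. So 21^{63} ≡ 21^{19} ≡ 20 (mod 23)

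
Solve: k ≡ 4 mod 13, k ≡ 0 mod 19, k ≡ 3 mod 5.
M = 13 × 19 × 5 = 1235. M₁ = 95, y₁ ≡ 10 mod 13. M₂ = 65, y₂ ≡ 12 mod 19. M₃ = 247, y₃ ≡ 3 mod 5. k = 4×95×10 + 0×65×12 + 3×247×3 ≡ 1083 mod 1235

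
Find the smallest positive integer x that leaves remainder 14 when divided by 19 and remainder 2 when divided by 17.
M = 19 × 17 = 323. M₁ = 17, y₁ ≡ 9 mod 19. M₂ = 19, y₂ ≡ 9 mod 17. x = 14×17×9 + 2×19×9 ≡ 223 mod 323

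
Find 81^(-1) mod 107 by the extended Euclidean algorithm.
Extended GCD: 81(37) + 107(-28) = 1. So 81^(-1) ≡ 37 mod 107. Verify: 81 × 37 = 2997 ≡ 1 mod 107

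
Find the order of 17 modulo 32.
Powers of 17 mod 32: 17^1≡17, 17^2≡1. ord_32(17) = 2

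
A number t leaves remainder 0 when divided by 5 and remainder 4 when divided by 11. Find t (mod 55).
M = 5 × 11 = 55. M₁ = 11, y₁ ≡ 1 (mod 5). M₂ = 5, y₂ ≡ 9 (mod 11). t = 0×11×1 + 4×5×9 ≡ 15 (mod 55)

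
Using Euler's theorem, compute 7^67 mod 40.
By Euler: 7^{16} ≡ 1 (mod 40) since gcd(7, 40) = 1. 67 = 4×16 + 3. So 7^{67} ≡ 7^{3} ≡ 23 (mod 40)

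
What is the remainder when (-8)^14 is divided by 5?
Using Fermat: (-8)^{4} ≡ 1 mod 5. 14 ≡ 2 mod 4. So (-8)^{14} ≡ (-8)^{2} ≡ 4 mod 5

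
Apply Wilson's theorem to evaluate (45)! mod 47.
(46)! = (45)! × (46) ≡ -1 mod 47. So (45)! ≡ -1 × (46)^(-1) ≡ (-1)×(-1) = 1 mod 47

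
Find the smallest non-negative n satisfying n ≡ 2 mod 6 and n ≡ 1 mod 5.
M = 6 × 5 = 30. M₁ = 5, y₁ ≡ 5 mod 6. M₂ = 6, y₂ ≡ 1 mod 5. n = 2×5×5 + 1×6×1 ≡ 26 mod 30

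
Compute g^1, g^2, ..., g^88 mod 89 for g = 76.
76^1, 76^2, ..., 76^{88} mod 89: [76, 80, 28, 81, 15, 72, 43, 64, 58, 47, 12, 22, 70, 69, 82, 2, 63, 71, 56, 73, 30, 55, 86, 39, 27, 5, 24, 44, 51, 49, 75, 4, 37, 53, 23, 57, 60, 21, 83, 78, 54, 10, 48, 88, 13, 9, 61, 8, 74, 17, 46, 25, 31, 42, 77, 67, 19, 20, 7, 87, 26, 18, 33, 16, 59, 34, 3, 50, 62, 84, 65, 45, 38, 40, 14, 85, 52, 36, 66, 32, 29, 68, 6, 11, 35, 79, 41, 1]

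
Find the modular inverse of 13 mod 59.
Since 59 is prime, by Fermat 13^(-1) ≡ 13^{57} ≡ 50 mod 59. Verify: 13 × 50 = 650 ≡ 1 mod 59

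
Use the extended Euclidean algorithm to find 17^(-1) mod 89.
Extended GCD: 17(21) + 89(-4) = 1. So 17^(-1) ≡ 21 (mod 89). Verify: 17 × 21 = 357 ≡ 1 (mod 89)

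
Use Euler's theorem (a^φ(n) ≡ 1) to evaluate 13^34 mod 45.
By Euler: 13^{24} ≡ 1 (mod 45) since gcd(13, 45) = 1. 34 = 1×24 + 10. So 13^{34} ≡ 13^{10} ≡ 4 (mod 45)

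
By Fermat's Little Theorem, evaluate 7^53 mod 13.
By Fermat: 7^{12} ≡ 1 (mod 13). 53 = 4×12 + 5. So 7^{53} ≡ 7^{5} ≡ 11 (mod 13)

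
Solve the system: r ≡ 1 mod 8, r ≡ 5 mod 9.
M = 8 × 9 = 72. M₁ = 9, y₁ ≡ 1 mod 8. M₂ = 8, y₂ ≡ 8 mod 9. r = 1×9×1 + 5×8×8 ≡ 41 mod 72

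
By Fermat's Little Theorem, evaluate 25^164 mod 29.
By Fermat: 25^{28} ≡ 1 mod 29. 164 = 5×28 + 24. So 25^{164} ≡ 25^{24} ≡ 23 mod 29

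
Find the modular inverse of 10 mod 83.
Since 83 is prime, by Fermat 10^(-1) ≡ 10^{81} ≡ 25 mod 83. Verify: 10 × 25 = 250 ≡ 1 mod 83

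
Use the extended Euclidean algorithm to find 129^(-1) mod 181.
Extended GCD: 129(87) + 181(-62) = 1. So 129^(-1) ≡ 87 mod 181. Verify: 129 × 87 = 11223 ≡ 1 mod 181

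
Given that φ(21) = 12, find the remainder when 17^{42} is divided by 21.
By Euler: 17^{12} ≡ 1 mod 21 since gcd(17, 21) = 1. 42 = 3×12 + 6. So 17^{42} ≡ 17^{6} ≡ 1 mod 21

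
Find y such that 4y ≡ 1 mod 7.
Since 7 is prime, by Fermat 4^(-1) ≡ 4^{5} ≡ 2 mod 7. Verify: 4 × 2 = 8 ≡ 1 mod 7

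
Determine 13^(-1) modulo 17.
Since 17 is prime, by Fermat 13^(-1) ≡ 13^{15} ≡ 4 mod 17. Verify: 13 × 4 = 52 ≡ 1 mod 17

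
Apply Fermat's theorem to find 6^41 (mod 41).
By Fermat: 6^{40} ≡ 1 (mod 41). So 6^{41} = 6^{40} · 6^{1} ≡ 6^{1} ≡ 6 (mod 41)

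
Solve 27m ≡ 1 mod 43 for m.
Since 43 is prime, by Fermat 27^(-1) ≡ 27^{41} ≡ 8 mod 43. Verify: 27 × 8 = 216 ≡ 1 mod 43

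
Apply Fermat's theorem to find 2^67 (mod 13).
By Fermat: 2^{12} ≡ 1 (mod 13). 67 = 5×12 + 7. So 2^{67} ≡ 2^{7} ≡ 11 (mod 13)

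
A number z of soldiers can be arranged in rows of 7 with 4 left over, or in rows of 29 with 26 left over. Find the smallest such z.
M = 7 × 29 = 203. M₁ = 29, y₁ ≡ 1 mod 7. M₂ = 7, y₂ ≡ 25 mod 29. z = 4×29×1 + 26×7×25 ≡ 200 mod 203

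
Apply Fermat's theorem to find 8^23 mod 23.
By Fermat: 8^{22} ≡ 1 mod 23. So 8^{23} = 8^{22} · 8^{1} ≡ 8^{1} ≡ 8 mod 23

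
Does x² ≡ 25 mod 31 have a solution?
By Euler's criterion: 25^{15} ≡ 1 mod 31. Since this equals 1, 25 is a QR.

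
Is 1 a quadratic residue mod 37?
By Euler's criterion: 1^{18} ≡ 1 mod 37. Since this equals 1, 1 is a QR.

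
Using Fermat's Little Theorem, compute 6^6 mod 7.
By Fermat's Little Theorem, 6^{6} ≡ 1 (mod 7) since 7 is prime and gcd(6, 7) = 1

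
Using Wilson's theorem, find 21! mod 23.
(22)! = (21)! × (22) ≡ -1 mod 23. So (21)! ≡ -1 × (22)^(-1) ≡ (-1)×(-1) = 1 mod 23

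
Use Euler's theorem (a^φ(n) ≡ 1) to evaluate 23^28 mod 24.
By Euler: 23^{8} ≡ 1 mod 24 since gcd(23, 24) = 1. 28 = 3×8 + 4. So 23^{28} ≡ 23^{4} ≡ 1 mod 24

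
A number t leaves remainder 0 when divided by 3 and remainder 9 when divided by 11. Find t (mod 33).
M = 3 × 11 = 33. M₁ = 11, y₁ ≡ 2 (mod 3). M₂ = 3, y₂ ≡ 4 (mod 11). t = 0×11×2 + 9×3×4 ≡ 9 (mod 33)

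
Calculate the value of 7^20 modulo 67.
By repeated squaring (mod 67): 7^{1}≡7, 7^{2}≡49, 7^{4}≡56, 7^{8}≡54, 7^{16}≡35. Then 7^{20} = 7^{16+4} ≡ 35 × 56 ≡ 17 (mod 67)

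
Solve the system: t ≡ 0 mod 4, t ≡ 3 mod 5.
M = 4 × 5 = 20. M₁ = 5, y₁ ≡ 1 mod 4. M₂ = 4, y₂ ≡ 4 mod 5. t = 0×5×1 + 3×4×4 ≡ 8 mod 20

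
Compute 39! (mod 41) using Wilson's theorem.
(40)! = (39)! × (40) ≡ -1 (mod 41). So (39)! ≡ -1 × (40)^(-1) ≡ (-1)×(-1) = 1 (mod 41)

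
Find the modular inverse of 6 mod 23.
Since 23 is prime, by Fermat 6^(-1) ≡ 6^{21} ≡ 4 mod 23. Verify: 6 × 4 = 24 ≡ 1 mod 23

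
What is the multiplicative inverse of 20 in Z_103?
Since 103 is prime, by Fermat 20^(-1) ≡ 20^{101} ≡ 67 (mod 103). Verify: 20 × 67 = 1340 ≡ 1 (mod 103)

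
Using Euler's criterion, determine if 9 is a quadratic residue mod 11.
By Euler's criterion: 9^{5} ≡ 1 mod 11. Since this equals 1, 9 is a QR.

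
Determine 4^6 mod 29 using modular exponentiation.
By repeated squaring (mod 29): 4^{1}≡4, 4^{2}≡16, 4^{4}≡24. Then 4^{6} = 4^{4+2} ≡ 24 × 16 ≡ 7 (mod 29)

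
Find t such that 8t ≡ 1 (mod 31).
Since 31 is prime, by Fermat 8^(-1) ≡ 8^{29} ≡ 4 (mod 31). Verify: 8 × 4 = 32 ≡ 1 (mod 31)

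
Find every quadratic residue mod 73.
Quadratic residues modulo 73: {1, 2, 3, 4, 6, 8, 9, 12, 16, 18, 19, 23, 24, 25, 27, 32, 35, 36, 37, 38, 41, 46, 48, 49, 50, 54, 55, 57, 61, 64, 65, 67, 69, 70, 71, 72}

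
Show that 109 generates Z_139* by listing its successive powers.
109^1, 109^2, ..., 109^{138} mod 139: [109, 66, 105, 47, 119, 44, 70, 124, 33, 122, 93, 129, 22, 35, 62, 86, 61, 116, 134, 11, 87, 31, 43, 100, 58, 67, 75, 113, 85, 91, 50, 29, 103, 107, 126, 112, 115, 25, 84, 121, 123, 63, 56, 127, 82, 42, 130, 131, 101, 28, 133, 41, 21, 65, 135, 120, 14, 136, 90, 80, 102, 137, 60, 7, 68, 45, 40, 51, 138, 30, 73, 34, 92, 20, 95, 69, 15, 106, 17, 46, 10, 117, 104, 77, 53, 78, 23, 5, 128, 52, 108, 96, 39, 81, 72, 64, 26, 54, 48, 89, 110, 36, 32, 13, 27, 24, 114, 55, 18, 16, 76, 83, 12, 57, 97, 9, 8, 38, 111, 6, 98, 118, 74, 4, 19, 125, 3, 49, 59, 37, 2, 79, 132, 71, 94, 99, 88, 1]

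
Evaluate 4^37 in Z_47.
By repeated squaring mod 47: 4^{1}≡4, 4^{2}≡16, 4^{4}≡21, 4^{8}≡18, 4^{16}≡42, 4^{32}≡25. Then 4^{37} = 4^{32+4+1} ≡ 25 × 21 × 4 ≡ 32 mod 47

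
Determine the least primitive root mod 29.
g = 2. Powers: [2, 4, 8, 16, 3, 6, ...] generates all 28 non-zero residues.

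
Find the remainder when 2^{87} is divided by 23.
By Fermat: 2^{22} ≡ 1 (mod 23). 87 = 3×22 + 21. So 2^{87} ≡ 2^{21} ≡ 12 (mod 23)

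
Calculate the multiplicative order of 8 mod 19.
Powers of 8 mod 19: 8^1≡8, 8^2≡7, 8^3≡18, 8^4≡11, 8^5≡12, 8^6≡1. ord_19(8) = 6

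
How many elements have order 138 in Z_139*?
There are φ(139-1) = φ(138) = 44 primitive roots modulo 139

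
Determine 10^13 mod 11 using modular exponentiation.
Using Fermat: 10^{10} ≡ 1 mod 11. 13 ≡ 3 mod 10. So 10^{13} ≡ 10^{3} ≡ 10 mod 11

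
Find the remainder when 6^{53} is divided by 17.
By Fermat: 6^{16} ≡ 1 (mod 17). 53 = 3×16 + 5. So 6^{53} ≡ 6^{5} ≡ 7 (mod 17)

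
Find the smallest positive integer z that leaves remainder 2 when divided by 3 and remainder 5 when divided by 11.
M = 3 × 11 = 33. M₁ = 11, y₁ ≡ 2 (mod 3). M₂ = 3, y₂ ≡ 4 (mod 11). z = 2×11×2 + 5×3×4 ≡ 5 (mod 33)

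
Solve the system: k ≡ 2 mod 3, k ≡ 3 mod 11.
M = 3 × 11 = 33. M₁ = 11, y₁ ≡ 2 mod 3. M₂ = 3, y₂ ≡ 4 mod 11. k = 2×11×2 + 3×3×4 ≡ 14 mod 33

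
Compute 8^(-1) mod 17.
Since 17 is prime, by Fermat 8^(-1) ≡ 8^{15} ≡ 15 mod 17. Verify: 8 × 15 = 120 ≡ 1 mod 17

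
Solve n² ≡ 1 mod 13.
The square roots of 1 mod 13 are 1 and 12. Verify: 1² = 1 ≡ 1 mod 13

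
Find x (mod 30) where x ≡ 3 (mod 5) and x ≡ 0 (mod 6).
M = 5 × 6 = 30. M₁ = 6, y₁ ≡ 1 (mod 5). M₂ = 5, y₂ ≡ 5 (mod 6). x = 3×6×1 + 0×5×5 ≡ 18 (mod 30)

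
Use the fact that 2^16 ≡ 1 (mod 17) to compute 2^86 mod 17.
By Fermat: 2^{16} ≡ 1 (mod 17). 86 = 5×16 + 6. So 2^{86} ≡ 2^{6} ≡ 13 (mod 17)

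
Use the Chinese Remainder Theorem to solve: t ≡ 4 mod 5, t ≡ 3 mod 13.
M = 5 × 13 = 65. M₁ = 13, y₁ ≡ 2 mod 5. M₂ = 5, y₂ ≡ 8 mod 13. t = 4×13×2 + 3×5×8 ≡ 29 mod 65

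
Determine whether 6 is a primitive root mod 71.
6^{35} ≡ 1 mod 71 and 35 < 70, so ord_71(6) = 35 ≠ 70 and 6 is not a primitive root.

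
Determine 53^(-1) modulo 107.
Since 107 is prime, by Fermat 53^(-1) ≡ 53^{105} ≡ 105 (mod 107). Verify: 53 × 105 = 5565 ≡ 1 (mod 107)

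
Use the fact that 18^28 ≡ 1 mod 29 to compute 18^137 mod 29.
By Fermat: 18^{28} ≡ 1 mod 29. 137 = 4×28 + 25. So 18^{137} ≡ 18^{25} ≡ 10 mod 29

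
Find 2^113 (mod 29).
Using Fermat: 2^{28} ≡ 1 (mod 29). 113 ≡ 1 (mod 28). So 2^{113} ≡ 2^{1} ≡ 2 (mod 29)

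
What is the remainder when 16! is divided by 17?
By Wilson's theorem, (16)! ≡ -1 ≡ 16 mod 17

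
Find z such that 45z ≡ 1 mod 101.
Since 101 is prime, by Fermat 45^(-1) ≡ 45^{99} ≡ 9 mod 101. Verify: 45 × 9 = 405 ≡ 1 mod 101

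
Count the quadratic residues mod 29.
Exactly half the non-zero residues mod a prime are QRs: (29-1)/2 = 14.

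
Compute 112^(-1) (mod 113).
Since 113 is prime, by Fermat 112^(-1) ≡ 112^{111} ≡ 112 (mod 113). Verify: 112 × 112 = 12544 ≡ 1 (mod 113)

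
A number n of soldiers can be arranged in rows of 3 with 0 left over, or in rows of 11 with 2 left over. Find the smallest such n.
M = 3 × 11 = 33. M₁ = 11, y₁ ≡ 2 mod 3. M₂ = 3, y₂ ≡ 4 mod 11. n = 0×11×2 + 2×3×4 ≡ 24 mod 33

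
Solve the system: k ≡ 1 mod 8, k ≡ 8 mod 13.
M = 8 × 13 = 104. M₁ = 13, y₁ ≡ 5 mod 8. M₂ = 8, y₂ ≡ 5 mod 13. k = 1×13×5 + 8×8×5 ≡ 73 mod 104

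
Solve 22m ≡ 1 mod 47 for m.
Since 47 is prime, by Fermat 22^(-1) ≡ 22^{45} ≡ 15 mod 47. Verify: 22 × 15 = 330 ≡ 1 mod 47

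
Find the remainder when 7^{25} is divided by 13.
By Fermat: 7^{12} ≡ 1 mod 13. 25 = 2×12 + 1. So 7^{25} ≡ 7^{1} ≡ 7 mod 13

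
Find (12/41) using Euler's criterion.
(12/41) = 12^{20} mod 41 = -1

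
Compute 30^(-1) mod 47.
Since 47 is prime, by Fermat 30^(-1) ≡ 30^{45} ≡ 11 mod 47. Verify: 30 × 11 = 330 ≡ 1 mod 47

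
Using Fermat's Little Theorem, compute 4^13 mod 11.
By Fermat: 4^{10} ≡ 1 (mod 11). So 4^{13} = 4^{10} · 4^{3} ≡ 4^{3} ≡ 9 (mod 11)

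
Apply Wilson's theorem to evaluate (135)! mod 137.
(136)! = (135)! × (136) ≡ -1 (mod 137). So (135)! ≡ -1 × (136)^(-1) ≡ (-1)×(-1) = 1 (mod 137)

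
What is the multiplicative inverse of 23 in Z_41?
Since 41 is prime, by Fermat 23^(-1) ≡ 23^{39} ≡ 25 mod 41. Verify: 23 × 25 = 575 ≡ 1 mod 41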